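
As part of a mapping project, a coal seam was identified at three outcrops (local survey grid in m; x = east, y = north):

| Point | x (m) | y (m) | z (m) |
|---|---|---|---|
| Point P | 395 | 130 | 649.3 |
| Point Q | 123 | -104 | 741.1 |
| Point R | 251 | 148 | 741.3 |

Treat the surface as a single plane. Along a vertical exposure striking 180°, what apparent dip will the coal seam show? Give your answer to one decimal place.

17.0°

Two edge vectors: Point P→Point Q = (-272, -234, 91.8), Point P→Point R = (-144, 18, 92).
Normal n = (Point P→Point Q) × (Point P→Point R) = (-23180.4, 11804.8, -38592).
So ∂z/∂x = −n_x/n_z = −0.60065 and ∂z/∂y = −n_y/n_z = 0.30589.
Unit vector along 180° is (sin 180°, cos 180°) = (0.0000, -1.0000).
Slope in that direction = a·(0.0000) + b·(-1.0000) = −0.30589.
Apparent dip = arctan|0.30589| = 17.0° (true dip is 34.0°, so apparent ≤ true as expected).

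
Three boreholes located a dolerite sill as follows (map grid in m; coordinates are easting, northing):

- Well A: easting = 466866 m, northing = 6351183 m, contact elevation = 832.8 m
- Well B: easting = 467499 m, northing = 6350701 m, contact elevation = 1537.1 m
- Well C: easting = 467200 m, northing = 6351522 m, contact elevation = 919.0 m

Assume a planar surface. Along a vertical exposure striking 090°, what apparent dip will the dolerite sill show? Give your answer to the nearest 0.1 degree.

Two edge vectors: Well A→Well B = (633, -482, 704.3), Well A→Well C = (334, 339, 86.2).
Normal n = (Well A→Well B) × (Well A→Well C) = (-280306.1, 180671.6, 375575).
So ∂z/∂easting = −n_x/n_z = 0.74634 and ∂z/∂northing = −n_y/n_z = −0.48105.
Unit vector along 090° is (sin 90°, cos 90°) = (1.0000, 0.0000).
Slope in that direction = a·(1.0000) + b·(0.0000) = 0.74634.
Apparent dip = arctan|0.74634| = 36.7° (true dip is 41.6°, so apparent ≤ true as expected).

36.7°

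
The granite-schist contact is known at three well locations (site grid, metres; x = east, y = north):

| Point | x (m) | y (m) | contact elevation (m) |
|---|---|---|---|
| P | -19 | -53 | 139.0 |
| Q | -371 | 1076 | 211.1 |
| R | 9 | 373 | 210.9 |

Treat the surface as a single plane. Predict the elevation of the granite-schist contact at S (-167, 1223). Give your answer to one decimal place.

Two edge vectors: P→Q = (-352, 1129, 72.1), P→R = (28, 426, 71.9).
Normal n = (P→Q) × (P→R) = (50460.5, 27327.6, -181564).
So ∂z/∂x = −n_x/n_z = 0.277921 and ∂z/∂y = −n_y/n_z = 0.150512.
Intercept c from P: 139 + 5.28 + 7.98 = 152.26.
At (-167, 1223): z = −46.4 + 184.1 + 152.26 = 289.9 m.

289.9 m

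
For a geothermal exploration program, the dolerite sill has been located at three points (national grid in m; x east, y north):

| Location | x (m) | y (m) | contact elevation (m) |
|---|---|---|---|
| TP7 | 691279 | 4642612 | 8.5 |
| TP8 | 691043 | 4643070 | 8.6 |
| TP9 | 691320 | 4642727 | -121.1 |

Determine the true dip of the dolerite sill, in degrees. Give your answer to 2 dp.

55.49°

Let the plane be z = a·x + b·y + c.
TP8−TP7: −236a + 458b = 0.1;  TP9−TP7: 41a + 115b = −129.6.
Solving gives a = −1.29292, b = −0.66600.
Gradient magnitude |∇z| = √(a² + b²) = √(1.67164 + 0.44356) = 1.45437.
True dip = arctan(1.45437) = 55.49°, dipping toward ENE (azimuth ≈ 063°).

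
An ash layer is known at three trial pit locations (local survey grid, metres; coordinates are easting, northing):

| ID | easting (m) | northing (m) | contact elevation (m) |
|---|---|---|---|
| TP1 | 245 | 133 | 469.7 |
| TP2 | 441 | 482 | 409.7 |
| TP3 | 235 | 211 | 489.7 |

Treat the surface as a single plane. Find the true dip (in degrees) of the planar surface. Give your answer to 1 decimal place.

Let the plane be z = a·easting + b·northing + c.
TP2−TP1: 196a + 349b = −60;  TP3−TP1: −10a + 78b = 20.
Solving gives a = −0.62094, b = 0.17680.
Gradient magnitude |∇z| = √(a² + b²) = √(0.38557 + 0.03126) = 0.64562.
True dip = arctan(0.64562) = 32.8°, dipping toward ESE (azimuth ≈ 106°).

32.8°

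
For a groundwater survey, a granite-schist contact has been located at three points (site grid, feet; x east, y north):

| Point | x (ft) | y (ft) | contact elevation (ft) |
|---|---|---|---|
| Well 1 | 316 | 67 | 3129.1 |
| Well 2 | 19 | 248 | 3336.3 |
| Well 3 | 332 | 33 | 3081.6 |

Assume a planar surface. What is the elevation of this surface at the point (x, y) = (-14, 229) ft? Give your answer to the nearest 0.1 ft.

Two edge vectors: Well 1→Well 2 = (-297, 181, 207.2), Well 1→Well 3 = (16, -34, -47.5).
Normal n = (Well 1→Well 2) × (Well 1→Well 3) = (-1552.7, -10792.3, 7202).
So ∂z/∂x = −n_x/n_z = 0.21559 and ∂z/∂y = −n_y/n_z = 1.49851.
Intercept c from Well 1: 3129.1 − 68.13 − 100.40 = 2960.57.
At (-14, 229): z = −3.0 + 343.2 + 2960.57 = 3300.7 ft.

3300.7 ft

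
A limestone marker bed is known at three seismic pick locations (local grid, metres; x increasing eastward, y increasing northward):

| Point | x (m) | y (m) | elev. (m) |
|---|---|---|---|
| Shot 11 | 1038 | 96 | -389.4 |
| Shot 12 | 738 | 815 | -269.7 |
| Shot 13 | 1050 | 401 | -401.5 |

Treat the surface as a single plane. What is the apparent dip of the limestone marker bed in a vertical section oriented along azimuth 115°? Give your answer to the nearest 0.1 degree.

Let the plane be z = a·x + b·y + c.
Shot 12−Shot 11: −300a + 719b = 119.7;  Shot 13−Shot 11: 12a + 305b = −12.1.
Solving gives a = −0.45151, b = −0.02191.
Unit vector along 115° is (sin 115°, cos 115°) = (0.9063, -0.4226).
Slope in that direction = a·(0.9063) + b·(-0.4226) = −0.39994.
Apparent dip = arctan|0.39994| = 21.8° (true dip is 24.3°, so apparent ≤ true as expected).

21.8°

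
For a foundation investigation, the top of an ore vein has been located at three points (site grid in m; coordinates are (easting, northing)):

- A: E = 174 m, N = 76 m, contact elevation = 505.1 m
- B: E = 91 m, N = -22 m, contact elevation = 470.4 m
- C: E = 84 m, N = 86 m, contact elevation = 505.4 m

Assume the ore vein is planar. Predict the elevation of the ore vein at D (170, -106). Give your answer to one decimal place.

Two edge vectors: A→B = (-83, -98, -34.7), A→C = (-90, 10, 0.3).
Normal n = (A→B) × (A→C) = (317.6, 3147.9, -9650).
So ∂z/∂E = −n_x/n_z = 0.03291 and ∂z/∂N = −n_y/n_z = 0.32621.
Intercept c from A: 505.1 − 5.73 − 24.79 = 474.58.
At (170, -106): z = 5.6 − 34.6 + 474.58 = 445.6 m.

445.6 m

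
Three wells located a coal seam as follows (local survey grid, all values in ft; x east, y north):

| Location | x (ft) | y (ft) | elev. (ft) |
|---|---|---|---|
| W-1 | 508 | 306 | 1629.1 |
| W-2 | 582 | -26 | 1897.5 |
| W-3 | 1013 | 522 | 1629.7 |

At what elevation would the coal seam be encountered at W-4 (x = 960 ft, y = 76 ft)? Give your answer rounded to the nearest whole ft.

1942 ft

Let the plane be z = a·x + b·y + c.
W-2−W-1: 74a − 332b = 268.4;  W-3−W-1: 505a + 216b = 0.6.
Solving gives a = 0.31677, b = −0.73783.
Then c = 1629.1 − a·508 − b·306 = 1693.95.
At (960, 76): z = 304.1 − 56.1 + 1693.95 = 1942.0 ft.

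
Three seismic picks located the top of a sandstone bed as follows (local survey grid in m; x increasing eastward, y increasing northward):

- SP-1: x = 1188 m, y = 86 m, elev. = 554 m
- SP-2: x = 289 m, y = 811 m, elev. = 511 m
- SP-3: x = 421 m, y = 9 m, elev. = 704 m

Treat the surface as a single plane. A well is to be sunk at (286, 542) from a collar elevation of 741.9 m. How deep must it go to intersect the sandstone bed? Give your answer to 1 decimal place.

Let the plane be z = a·x + b·y + c.
SP-2−SP-1: −899a + 725b = −43;  SP-3−SP-1: −767a − 77b = 150.
Solving gives a = −0.168622, b = −0.268402.
Then c = 554 − a·1188 − b·86 = 777.41.
At (286, 542): z_contact = −48.23 − 145.47 + 777.41 = 583.71 m.
Depth below ground = 741.9 − 583.71 = 158.2 m.

158.2 m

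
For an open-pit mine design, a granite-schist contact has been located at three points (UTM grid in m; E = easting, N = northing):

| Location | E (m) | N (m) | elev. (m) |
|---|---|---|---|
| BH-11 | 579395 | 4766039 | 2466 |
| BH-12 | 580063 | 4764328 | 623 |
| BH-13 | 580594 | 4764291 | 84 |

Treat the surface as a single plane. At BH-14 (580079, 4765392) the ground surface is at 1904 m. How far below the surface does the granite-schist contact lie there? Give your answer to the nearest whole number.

Let the plane be z = a·E + b·N + c.
BH-12−BH-11: 668a − 1711b = −1843;  BH-13−BH-11: 1199a − 1748b = −2382.
Solving gives a = −0.96629763, b = 0.69989082.
Then c = 2466 − a·579395 − b·4766039 = −2773372.91.
At (580079, 4765392): z_contact = −560529.0 + 3335254.1 − 2773372.91 = 1352.2 m.
Depth below ground = 1904 − 1352.2 = 552 m.

552 m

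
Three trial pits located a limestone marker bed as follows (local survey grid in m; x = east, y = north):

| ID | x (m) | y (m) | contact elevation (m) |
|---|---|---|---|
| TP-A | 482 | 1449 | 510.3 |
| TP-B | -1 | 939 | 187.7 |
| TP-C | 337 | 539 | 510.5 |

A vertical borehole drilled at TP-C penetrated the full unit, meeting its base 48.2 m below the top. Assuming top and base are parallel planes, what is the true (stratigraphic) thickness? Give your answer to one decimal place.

37.4 m

Two edge vectors: TP-A→TP-B = (-483, -510, -322.6), TP-A→TP-C = (-145, -910, 0.2).
Normal n = (TP-A→TP-B) × (TP-A→TP-C) = (-293668, 46873.6, 365580).
So ∂z/∂x = −n_x/n_z = 0.80329 and ∂z/∂y = −n_y/n_z = −0.12822.
|∇z| = √(a²+b²) = 0.81346, so dip δ = arctan(0.81346) = 39.13°.
True thickness = vertical thickness × cos δ = 48.2 × cos 39.13° = 37.4 m.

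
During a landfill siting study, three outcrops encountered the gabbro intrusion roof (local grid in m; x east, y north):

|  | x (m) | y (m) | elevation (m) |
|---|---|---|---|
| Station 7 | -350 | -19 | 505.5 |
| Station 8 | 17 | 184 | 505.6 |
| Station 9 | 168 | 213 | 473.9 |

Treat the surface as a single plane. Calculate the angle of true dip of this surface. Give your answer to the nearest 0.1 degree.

33.6°

Two edge vectors: Station 7→Station 8 = (367, 203, 0.1), Station 7→Station 9 = (518, 232, -31.6).
Normal n = (Station 7→Station 8) × (Station 7→Station 9) = (-6438, 11649, -20010).
So ∂z/∂x = −n_x/n_z = −0.32174 and ∂z/∂y = −n_y/n_z = 0.58216.
Gradient magnitude |∇z| = √(a² + b²) = √(0.10352 + 0.33891) = 0.66515.
True dip = arctan(0.66515) = 33.6°, dipping toward SSE (azimuth ≈ 151°).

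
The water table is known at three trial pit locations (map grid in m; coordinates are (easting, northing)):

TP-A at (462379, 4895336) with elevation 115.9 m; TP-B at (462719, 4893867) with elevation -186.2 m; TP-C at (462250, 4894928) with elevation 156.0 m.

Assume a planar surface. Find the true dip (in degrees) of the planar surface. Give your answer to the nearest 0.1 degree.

29.3°

Let the plane be z = a·E + b·N + c.
TP-B−TP-A: 340a − 1469b = −302.1;  TP-C−TP-A: −129a − 408b = 40.1.
Solving gives a = −0.55500, b = 0.07719.
Gradient magnitude |∇z| = √(a² + b²) = √(0.30803 + 0.00596) = 0.56035.
True dip = arctan(0.56035) = 29.3°, dipping toward E (azimuth ≈ 098°).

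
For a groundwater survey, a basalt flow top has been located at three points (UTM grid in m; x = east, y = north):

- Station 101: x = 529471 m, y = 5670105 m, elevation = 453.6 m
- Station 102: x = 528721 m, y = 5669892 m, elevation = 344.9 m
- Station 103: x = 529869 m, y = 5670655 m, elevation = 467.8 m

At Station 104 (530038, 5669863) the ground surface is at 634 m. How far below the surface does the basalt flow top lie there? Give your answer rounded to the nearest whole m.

Let the plane be z = a·x + b·y + c.
Station 102−Station 101: −750a − 213b = −108.7;  Station 103−Station 101: 398a + 550b = 14.2.
Solving gives a = 0.17319468, b = −0.09951179.
Then c = 453.6 − a·529471 − b·5670105 = 472994.32.
At (530038, 5669863): z_contact = 91799.8 − 564218.2 + 472994.32 = 575.9 m.
Depth below ground = 634 − 575.9 = 58 m.

58 m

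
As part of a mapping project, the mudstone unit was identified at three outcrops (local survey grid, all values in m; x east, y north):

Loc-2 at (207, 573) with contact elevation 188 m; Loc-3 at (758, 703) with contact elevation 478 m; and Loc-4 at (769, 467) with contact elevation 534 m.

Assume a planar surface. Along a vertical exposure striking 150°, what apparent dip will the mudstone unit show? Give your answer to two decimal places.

25.18°

Let the plane be z = a·x + b·y + c.
Loc-3−Loc-2: 551a + 130b = 290;  Loc-4−Loc-2: 562a − 106b = 346.
Solving gives a = 0.57597, b = −0.21044.
Unit vector along 150° is (sin 150°, cos 150°) = (0.5000, -0.8660).
Slope in that direction = a·(0.5000) + b·(-0.8660) = 0.47023.
Apparent dip = arctan|0.47023| = 25.18° (true dip is 31.5°, so apparent ≤ true as expected).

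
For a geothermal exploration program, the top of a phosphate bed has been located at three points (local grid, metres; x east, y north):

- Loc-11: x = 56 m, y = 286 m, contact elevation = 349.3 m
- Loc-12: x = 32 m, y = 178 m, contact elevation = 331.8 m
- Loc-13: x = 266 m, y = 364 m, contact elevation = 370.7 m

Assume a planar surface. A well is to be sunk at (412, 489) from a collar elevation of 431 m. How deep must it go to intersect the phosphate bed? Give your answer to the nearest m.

Two edge vectors: Loc-11→Loc-12 = (-24, -108, -17.5), Loc-11→Loc-13 = (210, 78, 21.4).
Normal n = (Loc-11→Loc-12) × (Loc-11→Loc-13) = (-946.2, -3161.4, 20808).
So ∂z/∂x = −n_x/n_z = 0.04547 and ∂z/∂y = −n_y/n_z = 0.15193.
Intercept c from Loc-11: 349.3 − 2.55 − 43.45 = 303.30.
At (412, 489): z_contact = 18.7 + 74.3 + 303.30 = 396.3 m.
Depth below ground = 431 − 396.3 = 35 m.

35 m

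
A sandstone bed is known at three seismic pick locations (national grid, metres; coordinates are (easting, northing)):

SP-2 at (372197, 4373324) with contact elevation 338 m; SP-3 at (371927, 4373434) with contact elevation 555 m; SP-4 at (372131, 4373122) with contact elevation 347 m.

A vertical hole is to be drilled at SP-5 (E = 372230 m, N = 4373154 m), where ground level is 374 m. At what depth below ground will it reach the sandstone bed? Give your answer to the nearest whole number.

Let the plane be z = a·E + b·N + c.
SP-3−SP-2: −270a + 110b = 217;  SP-4−SP-2: −66a − 202b = 9.
Solving gives a = −0.72530744, b = 0.19242718.
Then c = 338 − a·372197 − b·4373324 = −571251.17.
At (372230, 4373154): z_contact = −269981.2 + 841513.7 − 571251.17 = 281.4 m.
Depth below ground = 374 − 281.4 = 93 m.

93 m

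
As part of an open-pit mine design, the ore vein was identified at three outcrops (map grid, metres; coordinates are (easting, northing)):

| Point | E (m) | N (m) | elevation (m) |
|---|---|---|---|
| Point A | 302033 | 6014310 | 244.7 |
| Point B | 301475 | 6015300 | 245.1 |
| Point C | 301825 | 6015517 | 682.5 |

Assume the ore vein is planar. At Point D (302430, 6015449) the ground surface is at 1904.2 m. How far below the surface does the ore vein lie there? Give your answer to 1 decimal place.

697.0 m

Let the plane be z = a·E + b·N + c.
Point B−Point A: −558a + 990b = 0.4;  Point C−Point A: −208a + 1207b = 437.8.
Solving gives a = 0.925902829, b = 0.522276544.
Then c = 244.7 − a·302033 − b·6014310 = −3420541.55.
At (302430, 6015449): z_contact = 280020.79 + 3141727.91 − 3420541.55 = 1207.16 m.
Depth below ground = 1904.2 − 1207.16 = 697.0 m.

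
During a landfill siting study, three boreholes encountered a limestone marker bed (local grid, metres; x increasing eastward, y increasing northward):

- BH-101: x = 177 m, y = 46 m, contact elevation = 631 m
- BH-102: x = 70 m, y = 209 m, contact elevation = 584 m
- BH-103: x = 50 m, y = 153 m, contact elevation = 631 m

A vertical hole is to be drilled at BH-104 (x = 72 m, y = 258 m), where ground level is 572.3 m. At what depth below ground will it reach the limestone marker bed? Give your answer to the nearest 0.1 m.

Let the plane be z = a·x + b·y + c.
BH-102−BH-101: −107a + 163b = −47;  BH-103−BH-101: −127a + 107b = 0.
Solving gives a = −0.54356, b = −0.64516.
Then c = 631 − a·177 − b·46 = 756.89.
At (72, 258): z_contact = −39.14 − 166.45 + 756.89 = 551.30 m.
Depth below ground = 572.3 − 551.30 = 21.0 m.

21.0 m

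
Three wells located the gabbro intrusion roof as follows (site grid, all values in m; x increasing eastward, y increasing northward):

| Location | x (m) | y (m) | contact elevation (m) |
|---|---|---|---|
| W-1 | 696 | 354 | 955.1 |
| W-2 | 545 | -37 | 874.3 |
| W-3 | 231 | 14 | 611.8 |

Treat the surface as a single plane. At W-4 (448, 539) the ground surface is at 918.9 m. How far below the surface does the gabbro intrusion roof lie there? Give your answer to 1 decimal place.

186.9 m

Two edge vectors: W-1→W-2 = (-151, -391, -80.8), W-1→W-3 = (-465, -340, -343.3).
Normal n = (W-1→W-2) × (W-1→W-3) = (106758.3, -14266.3, -130475).
So ∂z/∂x = −n_x/n_z = 0.81823 and ∂z/∂y = −n_y/n_z = −0.10934.
Intercept c from W-1: 955.1 − 569.49 + 38.71 = 424.32.
At (448, 539): z_contact = 366.57 − 58.93 + 424.32 = 731.95 m.
Depth below ground = 918.9 − 731.95 = 186.9 m.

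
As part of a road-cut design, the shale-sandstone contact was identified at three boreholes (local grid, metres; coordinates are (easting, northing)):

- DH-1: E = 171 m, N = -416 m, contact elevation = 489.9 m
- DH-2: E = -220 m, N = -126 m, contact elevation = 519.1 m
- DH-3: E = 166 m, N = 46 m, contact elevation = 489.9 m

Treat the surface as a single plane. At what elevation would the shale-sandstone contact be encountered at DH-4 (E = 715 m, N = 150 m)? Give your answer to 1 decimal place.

448.5 m

Let the plane be z = a·E + b·N + c.
DH-2−DH-1: −391a + 290b = 29.2;  DH-3−DH-1: −5a + 462b = 0.
Solving gives a = −0.07528, b = −0.00081.
Then c = 489.9 − a·171 − b·-416 = 502.43.
At (715, 150): z = −53.8 − 0.1 + 502.43 = 448.5 m.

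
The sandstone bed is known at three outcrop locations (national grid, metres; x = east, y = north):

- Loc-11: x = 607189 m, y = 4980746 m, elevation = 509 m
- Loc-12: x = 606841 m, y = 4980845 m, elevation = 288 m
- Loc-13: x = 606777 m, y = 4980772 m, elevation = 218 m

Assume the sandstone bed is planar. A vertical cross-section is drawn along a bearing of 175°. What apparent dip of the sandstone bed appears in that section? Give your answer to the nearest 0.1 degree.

Let the plane be z = a·x + b·y + c.
Loc-12−Loc-11: −348a + 99b = −221;  Loc-13−Loc-11: −412a + 26b = −291.
Solving gives a = 0.72662, b = 0.32187.
Unit vector along 175° is (sin 175°, cos 175°) = (0.0872, -0.9962).
Slope in that direction = a·(0.0872) + b·(-0.9962) = −0.25731.
Apparent dip = arctan|0.25731| = 14.4° (true dip is 38.5°, so apparent ≤ true as expected).

14.4°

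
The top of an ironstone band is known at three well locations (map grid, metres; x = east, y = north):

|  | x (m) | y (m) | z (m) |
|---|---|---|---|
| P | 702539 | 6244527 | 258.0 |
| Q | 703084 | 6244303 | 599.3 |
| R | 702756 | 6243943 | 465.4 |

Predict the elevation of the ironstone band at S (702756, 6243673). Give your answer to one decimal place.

Let the plane be z = a·x + b·y + c.
Q−P: 545a − 224b = 341.3;  R−P: 217a − 584b = 207.4.
Solving gives a = 0.566842683, b = −0.144512222.
Then c = 258 − a·702539 − b·6244527 = 504439.38.
At (702756, 6243673): z = 398352.1 − 902287.1 + 504439.38 = 504.4 m.

504.4 m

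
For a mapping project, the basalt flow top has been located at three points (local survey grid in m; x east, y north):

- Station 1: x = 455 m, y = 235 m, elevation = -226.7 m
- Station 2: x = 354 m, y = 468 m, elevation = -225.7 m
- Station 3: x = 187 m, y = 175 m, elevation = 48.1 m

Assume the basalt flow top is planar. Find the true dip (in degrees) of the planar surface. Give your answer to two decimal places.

45.51°

Two edge vectors: Station 1→Station 2 = (-101, 233, 1), Station 1→Station 3 = (-268, -60, 274.8).
Normal n = (Station 1→Station 2) × (Station 1→Station 3) = (64088.4, 27486.8, 68504).
So ∂z/∂x = −n_x/n_z = −0.93554 and ∂z/∂y = −n_y/n_z = −0.40124.
Gradient magnitude |∇z| = √(a² + b²) = √(0.87524 + 0.16100) = 1.01796.
True dip = arctan(1.01796) = 45.51°, dipping toward ENE (azimuth ≈ 067°).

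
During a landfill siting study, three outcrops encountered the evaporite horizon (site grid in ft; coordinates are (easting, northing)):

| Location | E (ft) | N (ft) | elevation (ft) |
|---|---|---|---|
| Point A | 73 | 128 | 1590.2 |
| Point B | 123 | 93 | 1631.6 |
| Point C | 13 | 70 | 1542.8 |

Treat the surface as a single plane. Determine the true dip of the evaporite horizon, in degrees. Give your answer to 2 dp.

39.09°

Two edge vectors: Point A→Point B = (50, -35, 41.4), Point A→Point C = (-60, -58, -47.4).
Normal n = (Point A→Point B) × (Point A→Point C) = (4060.2, -114, -5000).
So ∂z/∂E = −n_x/n_z = 0.81204 and ∂z/∂N = −n_y/n_z = −0.02280.
Gradient magnitude |∇z| = √(a² + b²) = √(0.65941 + 0.00052) = 0.81236.
True dip = arctan(0.81236) = 39.09°, dipping toward W (azimuth ≈ 272°).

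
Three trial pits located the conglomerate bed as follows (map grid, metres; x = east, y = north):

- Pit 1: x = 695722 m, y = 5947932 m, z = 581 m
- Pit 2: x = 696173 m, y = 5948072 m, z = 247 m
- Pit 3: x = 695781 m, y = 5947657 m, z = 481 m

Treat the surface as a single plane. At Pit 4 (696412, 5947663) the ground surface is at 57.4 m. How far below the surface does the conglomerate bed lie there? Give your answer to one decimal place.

Two edge vectors: Pit 1→Pit 2 = (451, 140, -334), Pit 1→Pit 3 = (59, -275, -100).
Normal n = (Pit 1→Pit 2) × (Pit 1→Pit 3) = (-105850, 25394, -132285).
So ∂z/∂x = −n_x/n_z = −0.800166308 and ∂z/∂y = −n_y/n_z = 0.191964319.
Intercept c from Pit 1: 581 + 556693.30 − 1141790.72 = −584516.41.
At (696412, 5947663): z_contact = −557245.42 + 1141739.08 − 584516.41 = -22.75 m.
Depth below ground = 57.4 − (-22.75) = 80.2 m.

80.2 m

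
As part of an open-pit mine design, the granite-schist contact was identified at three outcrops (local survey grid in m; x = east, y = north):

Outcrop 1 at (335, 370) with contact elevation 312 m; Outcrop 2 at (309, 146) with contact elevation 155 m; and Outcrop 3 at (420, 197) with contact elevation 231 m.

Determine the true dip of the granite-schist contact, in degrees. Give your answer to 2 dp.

37.24°

Two edge vectors: Outcrop 1→Outcrop 2 = (-26, -224, -157), Outcrop 1→Outcrop 3 = (85, -173, -81).
Normal n = (Outcrop 1→Outcrop 2) × (Outcrop 1→Outcrop 3) = (-9017, -15451, 23538).
So ∂z/∂x = −n_x/n_z = 0.38308 and ∂z/∂y = −n_y/n_z = 0.65643.
Gradient magnitude |∇z| = √(a² + b²) = √(0.14675 + 0.43090) = 0.76003.
True dip = arctan(0.76003) = 37.24°, dipping toward SSW (azimuth ≈ 210°).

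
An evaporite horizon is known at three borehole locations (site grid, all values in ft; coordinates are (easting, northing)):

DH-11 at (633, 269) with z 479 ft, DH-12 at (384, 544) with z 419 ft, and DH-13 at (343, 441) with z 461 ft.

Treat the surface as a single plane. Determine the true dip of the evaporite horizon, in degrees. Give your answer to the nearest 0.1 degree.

Two edge vectors: DH-11→DH-12 = (-249, 275, -60), DH-11→DH-13 = (-290, 172, -18).
Normal n = (DH-11→DH-12) × (DH-11→DH-13) = (5370, 12918, 36922).
So ∂z/∂E = −n_x/n_z = −0.14544 and ∂z/∂N = −n_y/n_z = −0.34987.
Gradient magnitude |∇z| = √(a² + b²) = √(0.02115 + 0.12241) = 0.37890.
True dip = arctan(0.37890) = 20.8°, dipping toward NNE (azimuth ≈ 023°).

20.8°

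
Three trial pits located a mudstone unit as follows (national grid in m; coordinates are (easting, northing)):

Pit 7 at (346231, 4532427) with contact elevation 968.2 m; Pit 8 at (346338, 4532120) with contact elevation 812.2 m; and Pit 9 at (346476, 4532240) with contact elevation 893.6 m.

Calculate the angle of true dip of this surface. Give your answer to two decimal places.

Two edge vectors: Pit 7→Pit 8 = (107, -307, -156), Pit 7→Pit 9 = (245, -187, -74.6).
Normal n = (Pit 7→Pit 8) × (Pit 7→Pit 9) = (-6269.8, -30237.8, 55206).
So ∂z/∂E = −n_x/n_z = 0.11357 and ∂z/∂N = −n_y/n_z = 0.54773.
Gradient magnitude |∇z| = √(a² + b²) = √(0.01290 + 0.30000) = 0.55938.
True dip = arctan(0.55938) = 29.22°, dipping toward SSW (azimuth ≈ 192°).

29.22°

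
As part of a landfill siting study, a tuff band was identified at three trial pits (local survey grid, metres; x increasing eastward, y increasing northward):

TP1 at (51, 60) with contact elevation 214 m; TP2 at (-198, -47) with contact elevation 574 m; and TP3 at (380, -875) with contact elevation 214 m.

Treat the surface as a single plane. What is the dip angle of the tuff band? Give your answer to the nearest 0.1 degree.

Two edge vectors: TP1→TP2 = (-249, -107, 360), TP1→TP3 = (329, -935, 0).
Normal n = (TP1→TP2) × (TP1→TP3) = (336600, 118440, 268018).
So ∂z/∂x = −n_x/n_z = −1.25589 and ∂z/∂y = −n_y/n_z = −0.44191.
Gradient magnitude |∇z| = √(a² + b²) = √(1.57725 + 0.19528) = 1.33137.
True dip = arctan(1.33137) = 53.1°, dipping toward ENE (azimuth ≈ 071°).

53.1°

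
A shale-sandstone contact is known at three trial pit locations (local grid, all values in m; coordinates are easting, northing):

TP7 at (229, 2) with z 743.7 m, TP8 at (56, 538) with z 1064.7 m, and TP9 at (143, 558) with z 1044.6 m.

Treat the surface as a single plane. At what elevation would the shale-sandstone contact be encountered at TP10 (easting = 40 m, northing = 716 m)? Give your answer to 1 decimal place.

1157.1 m

Two edge vectors: TP7→TP8 = (-173, 536, 321), TP7→TP9 = (-86, 556, 300.9).
Normal n = (TP7→TP8) × (TP7→TP9) = (-17193.6, 24449.7, -50092).
So ∂z/∂easting = −n_x/n_z = −0.34324 and ∂z/∂northing = −n_y/n_z = 0.48810.
Intercept c from TP7: 743.7 + 78.60 − 0.98 = 821.33.
At (40, 716): z = −13.7 + 349.5 + 821.33 = 1157.1 m.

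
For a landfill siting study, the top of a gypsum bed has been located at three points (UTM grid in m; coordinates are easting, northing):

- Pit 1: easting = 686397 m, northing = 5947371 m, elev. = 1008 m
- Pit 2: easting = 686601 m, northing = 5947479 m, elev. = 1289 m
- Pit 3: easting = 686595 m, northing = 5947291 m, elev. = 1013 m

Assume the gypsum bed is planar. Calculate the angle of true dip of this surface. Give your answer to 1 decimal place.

Two edge vectors: Pit 1→Pit 2 = (204, 108, 281), Pit 1→Pit 3 = (198, -80, 5).
Normal n = (Pit 1→Pit 2) × (Pit 1→Pit 3) = (23020, 54618, -37704).
So ∂z/∂easting = −n_x/n_z = 0.61055 and ∂z/∂northing = −n_y/n_z = 1.44860.
Gradient magnitude |∇z| = √(a² + b²) = √(0.37277 + 2.09844) = 1.57201.
True dip = arctan(1.57201) = 57.5°, dipping toward SSW (azimuth ≈ 203°).

57.5°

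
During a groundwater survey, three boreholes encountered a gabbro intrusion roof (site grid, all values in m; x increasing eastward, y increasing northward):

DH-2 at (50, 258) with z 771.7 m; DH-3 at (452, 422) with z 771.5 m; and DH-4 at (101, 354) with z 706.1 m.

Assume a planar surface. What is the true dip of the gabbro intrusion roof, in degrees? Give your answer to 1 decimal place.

43.3°

Let the plane be z = a·x + b·y + c.
DH-3−DH-2: 402a + 164b = −0.2;  DH-4−DH-2: 51a + 96b = −65.6.
Solving gives a = 0.35527, b = −0.87207.
Gradient magnitude |∇z| = √(a² + b²) = √(0.12622 + 0.76051) = 0.94166.
True dip = arctan(0.94166) = 43.3°, dipping toward NNW (azimuth ≈ 338°).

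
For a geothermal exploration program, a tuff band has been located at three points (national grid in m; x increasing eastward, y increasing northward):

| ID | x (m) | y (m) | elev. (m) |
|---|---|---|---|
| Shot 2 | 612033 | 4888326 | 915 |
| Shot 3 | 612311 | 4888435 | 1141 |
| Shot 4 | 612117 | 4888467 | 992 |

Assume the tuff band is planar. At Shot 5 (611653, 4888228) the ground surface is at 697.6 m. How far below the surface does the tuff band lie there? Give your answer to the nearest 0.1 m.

87.4 m

Let the plane be z = a·x + b·y + c.
Shot 3−Shot 2: 278a + 109b = 226;  Shot 4−Shot 2: 84a + 141b = 77.
Solving gives a = 0.781339458, b = 0.080620465.
Then c = 915 − a·612033 − b·4888326 = −871389.65.
At (611653, 4888228): z_contact = 477908.62 + 394091.21 − 871389.65 = 610.19 m.
Depth below ground = 697.6 − 610.19 = 87.4 m.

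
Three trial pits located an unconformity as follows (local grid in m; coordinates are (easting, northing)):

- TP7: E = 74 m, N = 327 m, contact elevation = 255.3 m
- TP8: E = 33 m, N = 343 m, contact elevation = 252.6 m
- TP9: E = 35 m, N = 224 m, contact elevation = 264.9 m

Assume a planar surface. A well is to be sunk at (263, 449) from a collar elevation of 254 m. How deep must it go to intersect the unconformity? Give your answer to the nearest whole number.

Let the plane be z = a·E + b·N + c.
TP8−TP7: −41a + 16b = −2.7;  TP9−TP7: −39a − 103b = 9.6.
Solving gives a = 0.02569, b = −0.10293.
Then c = 255.3 − a·74 − b·327 = 287.06.
At (263, 449): z_contact = 6.8 − 46.2 + 287.06 = 247.6 m.
Depth below ground = 254 − 247.6 = 6 m.

6 m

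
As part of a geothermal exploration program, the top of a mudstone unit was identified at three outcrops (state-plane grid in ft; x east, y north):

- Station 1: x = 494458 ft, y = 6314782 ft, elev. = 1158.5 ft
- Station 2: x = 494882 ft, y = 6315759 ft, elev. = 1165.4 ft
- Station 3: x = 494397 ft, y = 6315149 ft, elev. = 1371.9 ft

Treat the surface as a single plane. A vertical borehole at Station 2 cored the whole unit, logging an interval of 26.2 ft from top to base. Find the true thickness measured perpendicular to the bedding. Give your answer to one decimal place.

18.1 ft

Two edge vectors: Station 1→Station 2 = (424, 977, 6.9), Station 1→Station 3 = (-61, 367, 213.4).
Normal n = (Station 1→Station 2) × (Station 1→Station 3) = (205959.5, -90902.5, 215205).
So ∂z/∂x = −n_x/n_z = −0.95704 and ∂z/∂y = −n_y/n_z = 0.42240.
|∇z| = √(a²+b²) = 1.04611, so dip δ = arctan(1.04611) = 46.29°.
True thickness = vertical thickness × cos δ = 26.2 × cos 46.29° = 18.1 ft.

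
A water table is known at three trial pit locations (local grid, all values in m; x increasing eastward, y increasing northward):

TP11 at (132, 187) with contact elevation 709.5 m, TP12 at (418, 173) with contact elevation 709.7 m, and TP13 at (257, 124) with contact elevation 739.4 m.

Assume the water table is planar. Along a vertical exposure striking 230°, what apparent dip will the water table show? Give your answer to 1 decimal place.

19.6°

Two edge vectors: TP11→TP12 = (286, -14, 0.2), TP11→TP13 = (125, -63, 29.9).
Normal n = (TP11→TP12) × (TP11→TP13) = (-406, -8526.4, -16268).
So ∂z/∂x = −n_x/n_z = −0.02496 and ∂z/∂y = −n_y/n_z = −0.52412.
Unit vector along 230° is (sin 230°, cos 230°) = (-0.7660, -0.6428).
Slope in that direction = a·(-0.7660) + b·(-0.6428) = 0.35602.
Apparent dip = arctan|0.35602| = 19.6° (true dip is 27.7°, so apparent ≤ true as expected).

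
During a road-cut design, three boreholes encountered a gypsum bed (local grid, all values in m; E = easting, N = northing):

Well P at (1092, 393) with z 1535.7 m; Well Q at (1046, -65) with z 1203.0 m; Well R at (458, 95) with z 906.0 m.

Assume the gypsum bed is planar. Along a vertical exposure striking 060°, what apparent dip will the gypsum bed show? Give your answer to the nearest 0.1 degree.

Let the plane be z = a·E + b·N + c.
Well Q−Well P: −46a − 458b = −332.7;  Well R−Well P: −634a − 298b = −629.7.
Solving gives a = 0.68407, b = 0.65771.
Unit vector along 060° is (sin 60°, cos 60°) = (0.8660, 0.5000).
Slope in that direction = a·(0.8660) + b·(0.5000) = 0.92128.
Apparent dip = arctan|0.92128| = 42.7° (true dip is 43.5°, so apparent ≤ true as expected).

42.7°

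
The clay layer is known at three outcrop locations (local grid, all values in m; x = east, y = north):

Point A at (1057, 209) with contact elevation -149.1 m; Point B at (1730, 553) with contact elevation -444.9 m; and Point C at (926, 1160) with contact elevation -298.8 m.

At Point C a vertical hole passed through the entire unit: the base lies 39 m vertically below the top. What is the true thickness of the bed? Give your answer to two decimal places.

Two edge vectors: Point A→Point B = (673, 344, -295.8), Point A→Point C = (-131, 951, -149.7).
Normal n = (Point A→Point B) × (Point A→Point C) = (229809, 139497.9, 685087).
So ∂z/∂x = −n_x/n_z = −0.33544 and ∂z/∂y = −n_y/n_z = −0.20362.
|∇z| = √(a²+b²) = 0.39241, so dip δ = arctan(0.39241) = 21.43°.
True thickness = vertical thickness × cos δ = 39 × cos 21.43° = 36.30 m.

36.30 m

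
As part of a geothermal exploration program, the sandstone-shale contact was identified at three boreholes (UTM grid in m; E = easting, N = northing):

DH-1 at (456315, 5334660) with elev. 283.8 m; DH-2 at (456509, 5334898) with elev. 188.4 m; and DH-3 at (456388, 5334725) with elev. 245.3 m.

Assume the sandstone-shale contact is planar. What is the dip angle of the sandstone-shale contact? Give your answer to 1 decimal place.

Let the plane be z = a·E + b·N + c.
DH-2−DH-1: 194a + 238b = −95.4;  DH-3−DH-1: 73a + 65b = −38.5.
Solving gives a = −0.62175, b = 0.10596.
Gradient magnitude |∇z| = √(a² + b²) = √(0.38657 + 0.01123) = 0.63071.
True dip = arctan(0.63071) = 32.2°, dipping toward E (azimuth ≈ 100°).

32.2°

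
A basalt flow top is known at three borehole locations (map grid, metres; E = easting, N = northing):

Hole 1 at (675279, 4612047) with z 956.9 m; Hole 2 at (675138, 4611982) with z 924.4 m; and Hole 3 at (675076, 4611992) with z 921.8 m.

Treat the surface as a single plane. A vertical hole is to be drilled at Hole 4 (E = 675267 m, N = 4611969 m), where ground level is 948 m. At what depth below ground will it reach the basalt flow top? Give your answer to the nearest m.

16 m

Two edge vectors: Hole 1→Hole 2 = (-141, -65, -32.5), Hole 1→Hole 3 = (-203, -55, -35.1).
Normal n = (Hole 1→Hole 2) × (Hole 1→Hole 3) = (494, 1648.4, -5440).
So ∂z/∂E = −n_x/n_z = 0.09080882 and ∂z/∂N = −n_y/n_z = 0.30301471.
Intercept c from Hole 1: 956.9 − 61321.29 − 1397518.07 = −1457882.46.
At (675267, 4611969): z_contact = 61320.2 + 1397494.4 − 1457882.46 = 932.2 m.
Depth below ground = 948 − 932.2 = 16 m.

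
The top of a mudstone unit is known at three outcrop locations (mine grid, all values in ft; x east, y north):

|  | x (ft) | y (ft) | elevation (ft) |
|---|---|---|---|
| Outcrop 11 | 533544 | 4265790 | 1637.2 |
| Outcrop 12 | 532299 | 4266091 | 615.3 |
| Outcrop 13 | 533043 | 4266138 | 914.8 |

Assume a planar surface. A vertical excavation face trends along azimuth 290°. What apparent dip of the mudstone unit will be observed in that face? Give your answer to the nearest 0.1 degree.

42.9°

Two edge vectors: Outcrop 11→Outcrop 12 = (-1245, 301, -1021.9), Outcrop 11→Outcrop 13 = (-501, 348, -722.4).
Normal n = (Outcrop 11→Outcrop 12) × (Outcrop 11→Outcrop 13) = (138178.8, -387416.1, -282459).
So ∂z/∂x = −n_x/n_z = 0.48920 and ∂z/∂y = −n_y/n_z = −1.37158.
Unit vector along 290° is (sin 290°, cos 290°) = (-0.9397, 0.3420).
Slope in that direction = a·(-0.9397) + b·(0.3420) = −0.92881.
Apparent dip = arctan|0.92881| = 42.9° (true dip is 55.5°, so apparent ≤ true as expected).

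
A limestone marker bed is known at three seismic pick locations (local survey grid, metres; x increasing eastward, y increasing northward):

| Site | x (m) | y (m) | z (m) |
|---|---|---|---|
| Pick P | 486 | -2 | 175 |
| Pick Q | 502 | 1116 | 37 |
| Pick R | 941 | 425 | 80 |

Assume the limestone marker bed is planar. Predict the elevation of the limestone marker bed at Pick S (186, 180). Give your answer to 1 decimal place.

181.0 m

Two edge vectors: Pick P→Pick Q = (16, 1118, -138), Pick P→Pick R = (455, 427, -95).
Normal n = (Pick P→Pick Q) × (Pick P→Pick R) = (-47284, -61270, -501858).
So ∂z/∂x = −n_x/n_z = −0.094218 and ∂z/∂y = −n_y/n_z = −0.122086.
Intercept c from Pick P: 175 + 45.79 − 0.24 = 220.55.
At (186, 180): z = −17.5 − 22.0 + 220.55 = 181.0 m.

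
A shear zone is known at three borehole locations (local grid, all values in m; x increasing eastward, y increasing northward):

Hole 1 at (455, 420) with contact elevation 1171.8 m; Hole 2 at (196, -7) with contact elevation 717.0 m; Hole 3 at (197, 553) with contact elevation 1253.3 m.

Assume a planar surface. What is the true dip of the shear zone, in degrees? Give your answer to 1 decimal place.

44.2°

Let the plane be z = a·x + b·y + c.
Hole 2−Hole 1: −259a − 427b = −454.8;  Hole 3−Hole 1: −258a + 133b = 81.5.
Solving gives a = 0.17763, b = 0.95736.
Gradient magnitude |∇z| = √(a² + b²) = √(0.03155 + 0.91654) = 0.97370.
True dip = arctan(0.97370) = 44.2°, dipping toward S (azimuth ≈ 191°).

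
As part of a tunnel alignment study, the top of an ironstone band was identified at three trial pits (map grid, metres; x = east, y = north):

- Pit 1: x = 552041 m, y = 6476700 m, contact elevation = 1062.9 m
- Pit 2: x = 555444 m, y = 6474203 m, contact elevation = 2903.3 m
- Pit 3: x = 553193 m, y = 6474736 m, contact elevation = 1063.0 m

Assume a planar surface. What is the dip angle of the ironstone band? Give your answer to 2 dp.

Let the plane be z = a·x + b·y + c.
Pit 2−Pit 1: 3403a − 2497b = 1840.4;  Pit 3−Pit 1: 1152a − 1964b = 0.1.
Solving gives a = 0.94939, b = 0.55682.
Gradient magnitude |∇z| = √(a² + b²) = √(0.90135 + 0.31005) = 1.10064.
True dip = arctan(1.10064) = 47.74°, dipping toward WSW (azimuth ≈ 240°).

47.74°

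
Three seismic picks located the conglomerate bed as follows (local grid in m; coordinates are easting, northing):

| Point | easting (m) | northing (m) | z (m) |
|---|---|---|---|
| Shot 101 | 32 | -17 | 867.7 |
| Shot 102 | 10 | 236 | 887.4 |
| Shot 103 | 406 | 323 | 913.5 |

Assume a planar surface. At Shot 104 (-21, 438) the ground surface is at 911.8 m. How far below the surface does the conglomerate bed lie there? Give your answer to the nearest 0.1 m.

9.3 m

Two edge vectors: Shot 101→Shot 102 = (-22, 253, 19.7), Shot 101→Shot 103 = (374, 340, 45.8).
Normal n = (Shot 101→Shot 102) × (Shot 101→Shot 103) = (4889.4, 8375.4, -102102).
So ∂z/∂easting = −n_x/n_z = 0.04789 and ∂z/∂northing = −n_y/n_z = 0.08203.
Intercept c from Shot 101: 867.7 − 1.53 + 1.39 = 867.56.
At (-21, 438): z_contact = −1.01 + 35.93 + 867.56 = 902.49 m.
Depth below ground = 911.8 − 902.49 = 9.3 m.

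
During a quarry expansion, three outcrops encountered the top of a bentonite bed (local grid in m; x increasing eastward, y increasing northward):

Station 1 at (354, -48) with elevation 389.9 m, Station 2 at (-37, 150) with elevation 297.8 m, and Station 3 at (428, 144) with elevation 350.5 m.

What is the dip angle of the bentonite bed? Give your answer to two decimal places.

15.17°

Two edge vectors: Station 1→Station 2 = (-391, 198, -92.1), Station 1→Station 3 = (74, 192, -39.4).
Normal n = (Station 1→Station 2) × (Station 1→Station 3) = (9882, -22220.8, -89724).
So ∂z/∂x = −n_x/n_z = 0.11014 and ∂z/∂y = −n_y/n_z = −0.24766.
Gradient magnitude |∇z| = √(a² + b²) = √(0.01213 + 0.06133) = 0.27104.
True dip = arctan(0.27104) = 15.17°, dipping toward NNW (azimuth ≈ 336°).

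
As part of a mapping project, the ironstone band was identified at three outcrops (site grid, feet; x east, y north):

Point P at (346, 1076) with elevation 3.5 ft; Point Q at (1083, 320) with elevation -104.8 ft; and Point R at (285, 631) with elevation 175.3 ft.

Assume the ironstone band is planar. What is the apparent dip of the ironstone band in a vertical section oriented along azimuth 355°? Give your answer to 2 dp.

15.54°

Two edge vectors: Point P→Point Q = (737, -756, -108.3), Point P→Point R = (-61, -445, 171.8).
Normal n = (Point P→Point Q) × (Point P→Point R) = (-178074.3, -120010.3, -374081).
So ∂z/∂x = −n_x/n_z = −0.47603 and ∂z/∂y = −n_y/n_z = −0.32081.
Unit vector along 355° is (sin 355°, cos 355°) = (-0.0872, 0.9962).
Slope in that direction = a·(-0.0872) + b·(0.9962) = −0.27810.
Apparent dip = arctan|0.27810| = 15.54° (true dip is 29.9°, so apparent ≤ true as expected).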